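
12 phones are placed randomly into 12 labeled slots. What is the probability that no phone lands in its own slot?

Derangements satisfy D(n) = (n-1)(D(n-1) + D(n-2)), starting from D(0)=1, D(1)=0.
Building up: D(2)=1, D(3)=2, D(4)=9, D(5)=44, D(6)=265, D(7)=1854, D(8)=14833, D(9)=133496, D(10)=1334961, D(11)=14684570, D(12)=176214841.
Total arrangements: 12! = 479001600.
Probability = D(12)/12! = 16019531/43545600.

Final answer: D(12)/12! = 176214841/479001600 = 0.367879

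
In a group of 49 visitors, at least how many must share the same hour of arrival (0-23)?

There are 24 possible values for hour of arrival (0-23). With 49 visitors and 24 categories, by pigeonhole: ceiling(49/24).

Final answer: 3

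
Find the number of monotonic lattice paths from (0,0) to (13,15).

Each path has 13 right steps and 15 up steps in some order (28 steps total).
Choose which 15 of the 28 steps are up: C(28,15).

Final answer: C(28,15) = 37442160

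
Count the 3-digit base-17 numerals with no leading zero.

Leading digit: 16 options (nonzero). Other 2 digit(s): 17 options each.
Total: 16 x 17^2.

Final answer: 4624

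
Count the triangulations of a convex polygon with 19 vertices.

The structures are counted by the Catalan number C_n. Here n = 19 - 2 = 17.
C_n = (2n)!/(n!(n+1)!), so C_{17} = 34!/(17! x 18!) = C(34,17)/18 = 2333606220/18.

Final answer: C_{17} = 129644790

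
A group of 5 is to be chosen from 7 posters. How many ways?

C(7,5) = 7!/(5! x (7-5)!).

Final answer: C(7,5) = 21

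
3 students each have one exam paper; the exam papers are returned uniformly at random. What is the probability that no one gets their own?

Use the recurrence D(n) = (n-1)(D(n-1) + D(n-2)) with D(0)=1, D(1)=0.
Building up: D(2)=1, D(3)=2.
Total arrangements: 3! = 6.
Probability = D(3)/3! = 1/3.

Final answer: D(3)/3! = 2/6 = 0.333333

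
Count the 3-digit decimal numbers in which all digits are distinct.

First digit: 9 (not 0). Second: 9 (not first). Third: 8, etc.
Total: 9 x 9 x 8.

Final answer: 648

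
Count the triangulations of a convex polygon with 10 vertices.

This is a standard Catalan-number count: the answer is C_n. Here n = 10 - 2 = 8.
C_n = (2n)!/(n!(n+1)!), so C_{8} = 16!/(8! x 9!) = C(16,8)/9 = 12870/9.

Final answer: C_{8} = 1430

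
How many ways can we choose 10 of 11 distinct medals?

C(11,10) = 11!/(10! x 1!).

Final answer: \binom{11}{10} = 11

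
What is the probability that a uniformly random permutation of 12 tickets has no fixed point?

Use the recurrence D(n) = (n-1)(D(n-1) + D(n-2)) with D(0)=1, D(1)=0.
Building up: D(2)=1, D(3)=2, D(4)=9, D(5)=44, D(6)=265, D(7)=1854, D(8)=14833, D(9)=133496, D(10)=1334961, D(11)=14684570, D(12)=176214841.
Total arrangements: 12! = 479001600.
Probability = D(12)/12! = 16019531/43545600.

Final answer: D(12)/12! = 176214841/479001600 = 0.367879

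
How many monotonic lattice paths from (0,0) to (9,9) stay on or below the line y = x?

Total monotonic paths to (9,9): C(18,9) = 48620.
A path is bad iff it touches y = x + 1; reflecting its initial segment maps bad paths bijectively onto all paths to (8,10), of which there are C(18,10) = 43758.
Valid Dyck paths: 48620 - 43758.
(This is the Catalan number C_{9}.)

Final answer: C_{9} = 4862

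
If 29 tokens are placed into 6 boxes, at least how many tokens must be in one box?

By the pigeonhole principle: ceiling(29/6).

Final answer: 5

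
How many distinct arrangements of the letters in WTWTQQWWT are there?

Letters (Q:2, T:3, W:4). Total letters: 9.
Permutations = 9!/(4! x 3! x 2!).

Final answer: 1260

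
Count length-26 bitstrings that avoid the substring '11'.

Let a(n) count valid strings. If the last bit is 0 the prefix is any valid string of length n-1; if it is 1 the string must end in 01 with a valid prefix of length n-2. So a(n) = a(n-1) + a(n-2), a(1)=2, a(2)=3.
Building up term by term: a(1)=2, a(2)=3, a(3)=5, a(4)=8, a(5)=13, a(6)=21, a(7)=34, a(8)=55, a(9)=89, a(10)=144, a(11)=233, a(12)=377, a(13)=610, a(14)=987, a(15)=1597, a(16)=2584, a(17)=4181, a(18)=6765, a(19)=10946, a(20)=17711, a(21)=28657, a(22)=46368, a(23)=75025, a(24)=121393, a(25)=196418, a(26)=317811.

Final answer: 317811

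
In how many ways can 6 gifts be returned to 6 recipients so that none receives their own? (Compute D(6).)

Derangements satisfy D(n) = (n-1)(D(n-1) + D(n-2)), starting from D(0)=1, D(1)=0.
D(2) = 1 x (0 + 1) = 1
D(3) = 2 x (1 + 0) = 2
D(4) = 3 x (2 + 1) = 9
D(5) = 4 x (9 + 2) = 44
D(6) = 5 x (D(5) + D(4)) = 5 x (44 + 9)

Final answer: D(6) = 265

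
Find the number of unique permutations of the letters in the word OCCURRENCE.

Letters (C:3, E:2, N:1, O:1, R:2, U:1). Total letters: 10.
Permutations = 10!/(3! x 2! x 2!).

Final answer: 151200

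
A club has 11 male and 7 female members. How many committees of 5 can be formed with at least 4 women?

Sum over valid woman counts:
C(7,4)C(11,1) = 385
C(7,5)C(11,0) = 21
Total: 385 + 21.

Final answer: 406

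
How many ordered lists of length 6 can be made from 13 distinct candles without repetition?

P(13,6) = 13!/(13-6)! = 13!/7!.

Final answer: P(13,6) = 1235520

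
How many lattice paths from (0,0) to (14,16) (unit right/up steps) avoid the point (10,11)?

Total paths to (14,16): C(30,16) = 145422675.
Paths through (10,11): C(21,11) x C(9,5) = 44442216.
Avoiding (10,11): 145422675 - 44442216.

Final answer: 100980459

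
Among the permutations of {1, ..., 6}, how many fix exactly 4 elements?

Choose which 4 elements are fixed: C(6,4) = 15.
Derange the remaining 2 using D(j) = (j-1)(D(j-1) + D(j-2)), D(0)=1, D(1)=0: D(2)=1.
Total: 15 x 1.

Final answer: C(6,4) D(2) = 15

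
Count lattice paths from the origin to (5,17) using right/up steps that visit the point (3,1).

Paths (0,0)->(3,1): C(4,1) = 4.
Paths (3,1)->(5,17): C(18,16) = 153.
By multiplication principle: 4 x 153.

Final answer: 612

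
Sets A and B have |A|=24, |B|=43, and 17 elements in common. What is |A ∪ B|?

|A union B| = |A| + |B| - |A intersect B| = 24 + 43 - 17.

Final answer: 50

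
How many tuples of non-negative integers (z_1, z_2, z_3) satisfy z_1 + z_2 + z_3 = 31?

Stars and bars with 31 stars and 2 bars:
C(31+3-1, 3-1) = C(33,2).

Final answer: C(33,2) = 528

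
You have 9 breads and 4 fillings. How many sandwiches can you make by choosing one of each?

By the multiplication principle: 9 x 4.

Final answer: 36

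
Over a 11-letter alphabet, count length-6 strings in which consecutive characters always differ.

First character: 11 choices. Each subsequent: 10 choices (must differ from the previous one).
Total: 11 x 10^5.

Final answer: 11 x 10^{5} = 1100000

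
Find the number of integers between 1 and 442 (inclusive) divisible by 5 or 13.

Multiples of 5: 88. Multiples of 13: 34. Of both (lcm=65): 6.
By inclusion-exclusion: 88 + 34 - 6.

Final answer: 116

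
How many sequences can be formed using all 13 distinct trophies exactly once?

The number of ways to arrange 13 distinct objects is 13!.

Final answer: 13! = 6227020800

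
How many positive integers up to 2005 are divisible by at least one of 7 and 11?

Multiples of 7: 286. Multiples of 11: 182. Of both (lcm=77): 26.
By inclusion-exclusion: 286 + 182 - 26.

Final answer: 442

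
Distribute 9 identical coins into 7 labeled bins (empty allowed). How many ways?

Stars and bars: C(n+k-1, k-1) = C(15,6).

Final answer: C(15,6) = 5005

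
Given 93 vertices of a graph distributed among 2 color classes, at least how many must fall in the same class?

By pigeonhole with 93 objects and 2 categories: ceiling(93/2).

Final answer: 47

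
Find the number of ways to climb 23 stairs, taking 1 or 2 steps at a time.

Let f(n) be the number of climbs. Removing the last move (1 or 2 steps) gives f(n) = f(n-1) + f(n-2); base cases f(1)=1, f(2)=2.
Iterating the recurrence: f(1)=1, f(2)=2, f(3)=3, f(4)=5, f(5)=8, f(6)=13, f(7)=21, f(8)=34, f(9)=55, f(10)=89, f(11)=144, f(12)=233, f(13)=377, f(14)=610, f(15)=987, f(16)=1597, f(17)=2584, f(18)=4181, f(19)=6765, f(20)=10946, f(21)=17711, f(22)=28657, f(23)=46368.

Final answer: 46368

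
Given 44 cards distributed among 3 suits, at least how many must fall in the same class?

By pigeonhole with 44 objects and 3 categories: ceiling(44/3).

Final answer: 15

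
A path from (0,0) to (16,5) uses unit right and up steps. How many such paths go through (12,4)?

Paths (0,0)->(12,4): C(16,4) = 1820.
Paths (12,4)->(16,5): C(5,1) = 5.
By multiplication principle: 1820 x 5.

Final answer: 9100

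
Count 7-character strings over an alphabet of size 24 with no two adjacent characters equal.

First character: 24 choices. Each subsequent: 23 choices (must differ from the previous one).
Total: 24 x 23^6.

Final answer: 24 x 23^{6} = 3552861336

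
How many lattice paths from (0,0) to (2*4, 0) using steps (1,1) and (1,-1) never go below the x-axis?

Total monotonic paths to (4,4): C(8,4) = 70.
Reflecting each bad path at its first crossing gives a bijection with paths to (3,5): C(8,5) = 56.
Valid Dyck paths: 70 - 56.
(Check: C(8,4) - C(8,5) = C(8,4)/5, the Catalan number C_{4}.)

Final answer: C_{4} = 14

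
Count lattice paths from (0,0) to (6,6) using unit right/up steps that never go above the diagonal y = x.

Total monotonic paths to (6,6): C(12,6) = 924.
A path is bad iff it touches y = x + 1; reflecting its initial segment maps bad paths bijectively onto all paths to (5,7), of which there are C(12,7) = 792.
Valid Dyck paths: 924 - 792.
(Equivalently, C_{6} = C(12,6)/7 = 924/7.)

Final answer: C_{6} = 132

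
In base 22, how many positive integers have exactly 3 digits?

In base 22, the leading digit has 21 choices (1..21); each of the remaining 2 digits has 22 choices.
Total: 21 x 22^2.

Final answer: 10164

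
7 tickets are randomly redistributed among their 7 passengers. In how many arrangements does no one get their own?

D(n) = (n-1)(D(n-1) + D(n-2)), D(0)=1, D(1)=0.
D(2) = 1 x (0 + 1) = 1
D(3) = 2 x (1 + 0) = 2
D(4) = 3 x (2 + 1) = 9
D(5) = 4 x (9 + 2) = 44
D(6) = 5 x (44 + 9) = 265
D(7) = 6 x (D(6) + D(5)) = 6 x (265 + 44)

Final answer: D(7) = 1854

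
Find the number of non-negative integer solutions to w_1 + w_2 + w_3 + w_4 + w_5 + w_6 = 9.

Stars and bars with 9 stars and 5 bars:
C(9+6-1, 6-1) = C(14,5).

Final answer: C(14,5) = 2002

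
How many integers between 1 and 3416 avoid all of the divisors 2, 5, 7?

|div by 2|=1708, |div by 5|=683, |div by 7|=488.
|div by 2&5|=341, |div by 2&7|=244, |div by 5&7|=97, |div by all|=48.
By inclusion-exclusion, divisible by at least one: 1708+683+488-341-244-97+48 = 2245.
Not divisible by any: 3416 - 2245.

Final answer: 1171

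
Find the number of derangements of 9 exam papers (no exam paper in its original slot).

D(n) = (n-1)(D(n-1) + D(n-2)), D(0)=1, D(1)=0.
D(2) = 1 x (0 + 1) = 1
D(3) = 2 x (1 + 0) = 2
D(4) = 3 x (2 + 1) = 9
D(5) = 4 x (9 + 2) = 44
D(6) = 5 x (44 + 9) = 265
D(7) = 6 x (265 + 44) = 1854
D(8) = 7 x (1854 + 265) = 14833
D(9) = 8 x (D(8) + D(7)) = 8 x (14833 + 1854)

Final answer: D(9) = 133496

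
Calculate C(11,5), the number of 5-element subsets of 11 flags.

C(11,5) = 11!/(5! x 6!).

Final answer: \binom{11}{5} = 462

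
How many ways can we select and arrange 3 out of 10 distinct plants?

P(10,3) = 10!/(10-3)! = 10!/7!.

Final answer: P(10,3) = 720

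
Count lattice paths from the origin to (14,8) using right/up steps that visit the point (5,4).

Paths (0,0)->(5,4): C(9,4) = 126.
Paths (5,4)->(14,8): C(13,4) = 715.
By multiplication principle: 126 x 715.

Final answer: 90090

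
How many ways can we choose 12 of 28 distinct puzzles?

C(28,12) = 28!/(12! x 16!).

Final answer: \binom{28}{12} = 30421755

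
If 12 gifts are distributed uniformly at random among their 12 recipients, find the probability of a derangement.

Derangements satisfy D(n) = (n-1)(D(n-1) + D(n-2)), starting from D(0)=1, D(1)=0.
Building up: D(2)=1, D(3)=2, D(4)=9, D(5)=44, D(6)=265, D(7)=1854, D(8)=14833, D(9)=133496, D(10)=1334961, D(11)=14684570, D(12)=176214841.
Total arrangements: 12! = 479001600.
Probability = D(12)/12! = 16019531/43545600.

Final answer: D(12)/12! = 176214841/479001600 = 0.367879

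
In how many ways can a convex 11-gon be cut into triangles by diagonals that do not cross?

The structures are counted by the Catalan number C_n. Here n = 11 - 2 = 9.
C_n = C(2n,n)/(n+1), so C_{9} = C(18,9)/10 = 48620/10.

Final answer: C_{9} = 4862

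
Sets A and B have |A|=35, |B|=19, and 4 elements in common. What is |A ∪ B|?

|A union B| = |A| + |B| - |A intersect B| = 35 + 19 - 4.

Final answer: 50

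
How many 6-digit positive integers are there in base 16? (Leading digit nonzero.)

These are the integers in [16^5, 16^6), so the count is 16^6 - 16^5 = 15 x 16^5.

Final answer: 15728640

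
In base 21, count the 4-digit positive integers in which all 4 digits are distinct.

First digit: 20 (nonzero). Second: 20 (not first). Third: 19, etc.
Total: 20 x 20 x 19 x 18.

Final answer: 136800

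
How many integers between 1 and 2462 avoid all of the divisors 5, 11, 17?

|div by 5|=492, |div by 11|=223, |div by 17|=144.
|div by 5&11|=44, |div by 5&17|=28, |div by 11&17|=13, |div by all|=2.
By inclusion-exclusion, divisible by at least one: 492+223+144-44-28-13+2 = 776.
Not divisible by any: 2462 - 776.

Final answer: 1686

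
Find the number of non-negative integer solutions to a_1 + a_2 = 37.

Stars and bars with 37 stars and 1 bars:
C(37+2-1, 2-1) = C(38,1).

Final answer: C(38,1) = 38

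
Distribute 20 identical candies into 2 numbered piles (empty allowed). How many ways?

Stars and bars: C(n+k-1, k-1) = C(21,1).

Final answer: C(21,1) = 21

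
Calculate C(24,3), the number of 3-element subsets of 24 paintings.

C(24,3) = 24!/(3! x (24-3)!).

Final answer: C(24,3) = 2024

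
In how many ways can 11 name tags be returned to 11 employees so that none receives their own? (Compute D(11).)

Use the recurrence D(n) = (n-1)(D(n-1) + D(n-2)) with D(0)=1, D(1)=0.
D(2) = 1 x (0 + 1) = 1
D(3) = 2 x (1 + 0) = 2
D(4) = 3 x (2 + 1) = 9
D(5) = 4 x (9 + 2) = 44
D(6) = 5 x (44 + 9) = 265
D(7) = 6 x (265 + 44) = 1854
D(8) = 7 x (1854 + 265) = 14833
D(9) = 8 x (14833 + 1854) = 133496
D(10) = 9 x (133496 + 14833) = 1334961
D(11) = 10 x (D(10) + D(9)) = 10 x (1334961 + 133496)

Final answer: D(11) = 14684570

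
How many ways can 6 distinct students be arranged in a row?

The number of ways to arrange 6 distinct objects is 6!.

Final answer: 6! = 720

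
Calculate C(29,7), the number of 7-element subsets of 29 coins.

C(29,7) = 29!/(7! x 22!).

Final answer: \binom{29}{7} = 1560780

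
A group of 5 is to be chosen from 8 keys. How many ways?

C(8,5) = 8!/(5! x 3!).

Final answer: \binom{8}{5} = 56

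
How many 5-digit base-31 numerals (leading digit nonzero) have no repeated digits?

The leading digit has 30 choices (anything but zero); the next has 30 (anything but the first), then 29, and so on, one fewer each time.
Total: 30 x 30 x 29 x 28 x 27.

Final answer: 19731600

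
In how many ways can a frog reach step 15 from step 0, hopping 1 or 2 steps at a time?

Condition on the final move: it is a 1-step (f(n-1) ways to get there) or a 2-step (f(n-2) ways), so f(n) = f(n-1) + f(n-2), with f(1)=1, f(2)=2.
Iterating the recurrence: f(1)=1, f(2)=2, f(3)=3, f(4)=5, f(5)=8, f(6)=13, f(7)=21, f(8)=34, f(9)=55, f(10)=89, f(11)=144, f(12)=233, f(13)=377, f(14)=610, f(15)=987.

Final answer: 987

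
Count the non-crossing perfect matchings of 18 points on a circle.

This is a standard Catalan-number count: the answer is C_n. Here n = 18/2 = 9.
C_n = C(2n,n)/(n+1), so C_{9} = C(18,9)/10 = 48620/10.

Final answer: C_{9} = 4862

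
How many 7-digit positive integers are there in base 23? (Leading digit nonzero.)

In base 23, the leading digit has 22 choices (1..22); each of the remaining 6 digits has 23 choices.
Total: 22 x 23^6.

Final answer: 3256789558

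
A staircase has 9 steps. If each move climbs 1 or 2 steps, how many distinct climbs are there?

Condition on the final move: it is a 1-step (f(n-1) ways to get there) or a 2-step (f(n-2) ways), so f(n) = f(n-1) + f(n-2), with f(1)=1, f(2)=2.
Building up term by term: f(1)=1, f(2)=2, f(3)=3, f(4)=5, f(5)=8, f(6)=13, f(7)=21, f(8)=34, f(9)=55.

Final answer: 55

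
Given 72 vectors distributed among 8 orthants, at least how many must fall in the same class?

By pigeonhole with 72 objects and 8 categories: ceiling(72/8).

Final answer: 9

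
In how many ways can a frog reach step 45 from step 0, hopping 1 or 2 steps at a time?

Let f(n) be the number of climbs. Removing the last move (1 or 2 steps) gives f(n) = f(n-1) + f(n-2); base cases f(1)=1, f(2)=2.
Computing successive values: f(1)=1, f(2)=2, f(3)=3, f(4)=5, f(5)=8, f(6)=13, f(7)=21, f(8)=34, f(9)=55, f(10)=89, f(11)=144, f(12)=233, f(13)=377, f(14)=610, f(15)=987, f(16)=1597, f(17)=2584, f(18)=4181, f(19)=6765, f(20)=10946, f(21)=17711, f(22)=28657, f(23)=46368, f(24)=75025, f(25)=121393, f(26)=196418, f(27)=317811, f(28)=514229, f(29)=832040, f(30)=1346269, f(31)=2178309, f(32)=3524578, f(33)=5702887, f(34)=9227465, f(35)=14930352, f(36)=24157817, f(37)=39088169, f(38)=63245986, f(39)=102334155, f(40)=165580141, f(41)=267914296, f(42)=433494437, f(43)=701408733, f(44)=1134903170, f(45)=1836311903.

Final answer: 1836311903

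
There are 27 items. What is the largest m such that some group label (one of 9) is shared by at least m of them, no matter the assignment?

There are 9 possible values for group label (one of 9). With 27 items and 9 categories, by pigeonhole: ceiling(27/9).

Final answer: 3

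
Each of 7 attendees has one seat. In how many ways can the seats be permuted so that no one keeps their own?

Use the recurrence D(n) = (n-1)(D(n-1) + D(n-2)) with D(0)=1, D(1)=0.
D(2) = 1 x (0 + 1) = 1
D(3) = 2 x (1 + 0) = 2
D(4) = 3 x (2 + 1) = 9
D(5) = 4 x (9 + 2) = 44
D(6) = 5 x (44 + 9) = 265
D(7) = 6 x (D(6) + D(5)) = 6 x (265 + 44)

Final answer: D(7) = 1854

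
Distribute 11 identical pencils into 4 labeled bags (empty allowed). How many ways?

Stars and bars: C(n+k-1, k-1) = C(14,3).

Final answer: C(14,3) = 364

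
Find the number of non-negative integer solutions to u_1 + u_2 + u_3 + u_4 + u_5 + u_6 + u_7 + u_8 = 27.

Stars and bars with 27 stars and 7 bars:
C(27+8-1, 8-1) = C(34,7).

Final answer: C(34,7) = 5379616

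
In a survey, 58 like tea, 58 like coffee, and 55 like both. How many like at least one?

|A union B| = |A| + |B| - |A intersect B| = 58 + 58 - 55.

Final answer: 61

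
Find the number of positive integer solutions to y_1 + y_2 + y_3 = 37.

Substitute y'_i = y_i - 1 (so y'_i >= 0). Then sum y'_i = 37 - 3 = 34.
Stars and bars: C(34+3-1, 3-1) = C(36,2).

Final answer: C(36,2) = 630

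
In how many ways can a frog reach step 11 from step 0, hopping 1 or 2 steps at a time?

Let f(n) be the number of climbs. Removing the last move (1 or 2 steps) gives f(n) = f(n-1) + f(n-2); base cases f(1)=1, f(2)=2.
Computing successive values: f(1)=1, f(2)=2, f(3)=3, f(4)=5, f(5)=8, f(6)=13, f(7)=21, f(8)=34, f(9)=55, f(10)=89, f(11)=144.

Final answer: 144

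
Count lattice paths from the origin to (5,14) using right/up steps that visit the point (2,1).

Paths (0,0)->(2,1): C(3,1) = 3.
Paths (2,1)->(5,14): C(16,13) = 560.
By multiplication principle: 3 x 560.

Final answer: 1680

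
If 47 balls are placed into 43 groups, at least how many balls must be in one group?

By the pigeonhole principle: ceiling(47/43).

Final answer: 2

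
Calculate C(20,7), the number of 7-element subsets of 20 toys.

C(20,7) = 20!/(7! x 13!).

Final answer: \binom{20}{7} = 77520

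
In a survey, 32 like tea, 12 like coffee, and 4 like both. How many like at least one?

|A union B| = |A| + |B| - |A intersect B| = 32 + 12 - 4.

Final answer: 40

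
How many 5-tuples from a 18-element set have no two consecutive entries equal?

First character: 18 choices. Each subsequent: 17 choices (must differ from the previous one).
Total: 18 x 17^4.

Final answer: 18 x 17^{4} = 1503378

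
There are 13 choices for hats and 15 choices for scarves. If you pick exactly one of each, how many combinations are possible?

By the multiplication principle: 13 x 15.

Final answer: 195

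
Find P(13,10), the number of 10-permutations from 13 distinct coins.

P(13,10) = 13!/(13-10)! = 13!/3!.

Final answer: P(13,10) = 1037836800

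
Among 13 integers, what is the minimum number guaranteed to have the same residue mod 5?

There are 5 possible values for residue mod 5. With 13 integers and 5 categories, by pigeonhole: ceiling(13/5).

Final answer: 3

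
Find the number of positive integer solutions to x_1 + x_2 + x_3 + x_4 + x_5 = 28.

Substitute x'_i = x_i - 1 (so x'_i >= 0). Then sum x'_i = 28 - 5 = 23.
Stars and bars: C(23+5-1, 5-1) = C(27,4).

Final answer: C(27,4) = 17550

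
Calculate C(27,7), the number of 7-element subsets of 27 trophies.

C(27,7) = 27!/(7! x 20!).

Final answer: \binom{27}{7} = 888030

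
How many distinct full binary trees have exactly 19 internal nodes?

This is counted by the nth Catalan number C_n. Here n = 19.
C_n = C(2n,n)/(n+1), so C_{19} = C(38,19)/20 = 35345263800/20.

Final answer: C_{19} = 1767263190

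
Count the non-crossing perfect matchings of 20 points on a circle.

This is a standard Catalan-number count: the answer is C_n. Here n = 20/2 = 10.
C_n = (2n)!/(n!(n+1)!), so C_{10} = 20!/(10! x 11!) = C(20,10)/11 = 184756/11.

Final answer: C_{10} = 16796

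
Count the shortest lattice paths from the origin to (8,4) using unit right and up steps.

Each path has 8 right steps and 4 up steps in some order (12 steps total).
Choose which 4 of the 12 steps are up: C(12,4).

Final answer: C(12,4) = 495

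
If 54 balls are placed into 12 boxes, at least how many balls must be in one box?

By the pigeonhole principle: ceiling(54/12).

Final answer: 5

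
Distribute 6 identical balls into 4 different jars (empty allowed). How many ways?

Stars and bars: C(n+k-1, k-1) = C(9,3).

Final answer: C(9,3) = 84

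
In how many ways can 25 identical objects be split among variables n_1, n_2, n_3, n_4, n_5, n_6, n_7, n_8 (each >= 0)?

Stars and bars with 25 stars and 7 bars:
C(25+8-1, 8-1) = C(32,7).

Final answer: C(32,7) = 3365856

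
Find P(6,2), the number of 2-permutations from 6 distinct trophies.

P(6,2) = 6!/(6-2)! = 6!/4!.

Final answer: P(6,2) = 30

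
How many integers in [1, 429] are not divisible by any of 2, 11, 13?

|div by 2|=214, |div by 11|=39, |div by 13|=33.
|div by 2&11|=19, |div by 2&13|=16, |div by 11&13|=3, |div by all|=1.
By inclusion-exclusion, divisible by at least one: 214+39+33-19-16-3+1 = 249.
Not divisible by any: 429 - 249.

Final answer: 180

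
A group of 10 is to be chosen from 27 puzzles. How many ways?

C(27,10) = 27!/(10! x 17!).

Final answer: \binom{27}{10} = 8436285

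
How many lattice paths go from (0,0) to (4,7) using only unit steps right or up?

Each path has 4 right steps and 7 up steps in some order (11 steps total).
Choose which 7 of the 11 steps are up: C(11,7).

Final answer: C(11,7) = 330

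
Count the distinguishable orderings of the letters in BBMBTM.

Letters (B:3, M:2, T:1). Total letters: 6.
Permutations = 6!/(3! x 2!).

Final answer: 60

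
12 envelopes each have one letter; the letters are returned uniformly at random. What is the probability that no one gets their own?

Use the recurrence D(n) = (n-1)(D(n-1) + D(n-2)) with D(0)=1, D(1)=0.
Building up: D(2)=1, D(3)=2, D(4)=9, D(5)=44, D(6)=265, D(7)=1854, D(8)=14833, D(9)=133496, D(10)=1334961, D(11)=14684570, D(12)=176214841.
Total arrangements: 12! = 479001600.
Probability = D(12)/12! = 16019531/43545600.

Final answer: D(12)/12! = 176214841/479001600 = 0.367879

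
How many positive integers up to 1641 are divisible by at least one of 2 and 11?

Multiples of 2: 820. Multiples of 11: 149. Of both (lcm=22): 74.
By inclusion-exclusion: 820 + 149 - 74.

Final answer: 895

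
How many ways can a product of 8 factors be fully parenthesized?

This is a standard Catalan-number count: the answer is C_n. Here n = 8 - 1 = 7.
C_n = C(2n,n)/(n+1), so C_{7} = C(14,7)/8 = 3432/8.

Final answer: C_{7} = 429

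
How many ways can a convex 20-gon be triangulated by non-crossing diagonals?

The structures are counted by the Catalan number C_n. Here n = 20 - 2 = 18.
C_n = C(2n,n)/(n+1), so C_{18} = C(36,18)/19 = 9075135300/19.

Final answer: C_{18} = 477638700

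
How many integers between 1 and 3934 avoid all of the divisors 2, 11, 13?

|div by 2|=1967, |div by 11|=357, |div by 13|=302.
|div by 2&11|=178, |div by 2&13|=151, |div by 11&13|=27, |div by all|=13.
By inclusion-exclusion, divisible by at least one: 1967+357+302-178-151-27+13 = 2283.
Not divisible by any: 3934 - 2283.

Final answer: 1651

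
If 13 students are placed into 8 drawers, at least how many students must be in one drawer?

By the pigeonhole principle: ceiling(13/8).

Final answer: 2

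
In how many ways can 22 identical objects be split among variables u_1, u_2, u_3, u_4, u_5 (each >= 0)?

Stars and bars with 22 stars and 4 bars:
C(22+5-1, 5-1) = C(26,4).

Final answer: C(26,4) = 14950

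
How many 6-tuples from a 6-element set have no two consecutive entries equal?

Let g(n) count such strings. g(1) = 6, and each valid string of length n-1 extends in 5 ways (any symbol but the last), so g(n) = 5 g(n-1).
Total: g(6) = 6 x 5^5.

Final answer: 6 x 5^{5} = 18750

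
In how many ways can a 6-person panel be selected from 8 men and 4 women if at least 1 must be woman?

Sum over valid woman counts:
C(4,1)C(8,5) = 224
C(4,2)C(8,4) = 420
C(4,3)C(8,3) = 224
C(4,4)C(8,2) = 28
Total: 224 + 420 + 224 + 28.

Final answer: 896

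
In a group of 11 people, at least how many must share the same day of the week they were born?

There are 7 possible values for day of the week they were born. With 11 people and 7 categories, by pigeonhole: ceiling(11/7).

Final answer: 2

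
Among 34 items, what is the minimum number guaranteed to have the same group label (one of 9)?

There are 9 possible values for group label (one of 9). With 34 items and 9 categories, by pigeonhole: ceiling(34/9).

Final answer: 4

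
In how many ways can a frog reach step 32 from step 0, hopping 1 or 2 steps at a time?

Condition on the final move: it is a 1-step (f(n-1) ways to get there) or a 2-step (f(n-2) ways), so f(n) = f(n-1) + f(n-2), with f(1)=1, f(2)=2.
Iterating the recurrence: f(1)=1, f(2)=2, f(3)=3, f(4)=5, f(5)=8, f(6)=13, f(7)=21, f(8)=34, f(9)=55, f(10)=89, f(11)=144, f(12)=233, f(13)=377, f(14)=610, f(15)=987, f(16)=1597, f(17)=2584, f(18)=4181, f(19)=6765, f(20)=10946, f(21)=17711, f(22)=28657, f(23)=46368, f(24)=75025, f(25)=121393, f(26)=196418, f(27)=317811, f(28)=514229, f(29)=832040, f(30)=1346269, f(31)=2178309, f(32)=3524578.

Final answer: 3524578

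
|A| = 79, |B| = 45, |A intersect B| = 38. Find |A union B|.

|A union B| = |A| + |B| - |A intersect B| = 79 + 45 - 38.

Final answer: 86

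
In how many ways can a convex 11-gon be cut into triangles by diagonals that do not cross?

This is a standard Catalan-number count: the answer is C_n. Here n = 11 - 2 = 9.
C_n = C(2n,n)/(n+1), so C_{9} = C(18,9)/10 = 48620/10.

Final answer: C_{9} = 4862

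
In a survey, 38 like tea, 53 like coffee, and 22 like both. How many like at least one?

|A union B| = |A| + |B| - |A intersect B| = 38 + 53 - 22.

Final answer: 69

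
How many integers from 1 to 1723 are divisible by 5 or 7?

Multiples of 5: 344. Multiples of 7: 246. Of both (lcm=35): 49.
By inclusion-exclusion: 344 + 246 - 49.

Final answer: 541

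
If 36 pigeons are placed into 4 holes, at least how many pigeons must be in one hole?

By the pigeonhole principle: ceiling(36/4).

Final answer: 9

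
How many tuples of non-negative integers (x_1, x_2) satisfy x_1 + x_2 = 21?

Stars and bars with 21 stars and 1 bars:
C(21+2-1, 2-1) = C(22,1).

Final answer: C(22,1) = 22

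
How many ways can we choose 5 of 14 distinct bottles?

C(14,5) = 14!/(5! x 9!).

Final answer: \binom{14}{5} = 2002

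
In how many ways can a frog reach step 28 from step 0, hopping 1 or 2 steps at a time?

Condition on the final move: it is a 1-step (f(n-1) ways to get there) or a 2-step (f(n-2) ways), so f(n) = f(n-1) + f(n-2), with f(1)=1, f(2)=2.
Building up term by term: f(1)=1, f(2)=2, f(3)=3, f(4)=5, f(5)=8, f(6)=13, f(7)=21, f(8)=34, f(9)=55, f(10)=89, f(11)=144, f(12)=233, f(13)=377, f(14)=610, f(15)=987, f(16)=1597, f(17)=2584, f(18)=4181, f(19)=6765, f(20)=10946, f(21)=17711, f(22)=28657, f(23)=46368, f(24)=75025, f(25)=121393, f(26)=196418, f(27)=317811, f(28)=514229.

Final answer: 514229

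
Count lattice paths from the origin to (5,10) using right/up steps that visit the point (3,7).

Paths (0,0)->(3,7): C(10,7) = 120.
Paths (3,7)->(5,10): C(5,3) = 10.
By multiplication principle: 120 x 10.

Final answer: 1200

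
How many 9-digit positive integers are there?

These are the integers in [10^8, 10^9), so the count is 10^9 - 10^8 = 9 x 10^8.

Final answer: 900000000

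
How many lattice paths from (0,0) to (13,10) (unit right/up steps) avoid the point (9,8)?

Total paths to (13,10): C(23,10) = 1144066.
Paths through (9,8): C(17,8) x C(6,2) = 364650.
Avoiding (9,8): 1144066 - 364650.

Final answer: 779416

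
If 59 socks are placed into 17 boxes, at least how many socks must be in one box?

By the pigeonhole principle: ceiling(59/17).

Final answer: 4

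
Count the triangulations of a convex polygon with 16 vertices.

This is counted by the nth Catalan number C_n. Here n = 16 - 2 = 14.
Using C_0 = 1 and C_(k+1) = C_k x 2(2k+1)/(k+2), build up term by term: C_1=1, C_2=2, C_3=5, C_4=14, C_5=42, C_6=132, C_7=429, C_8=1430, C_9=4862, C_10=16796, C_11=58786, C_12=208012, C_13=742900, C_14=2674440.

Final answer: C_{14} = 2674440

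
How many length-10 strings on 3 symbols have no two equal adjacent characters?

Let g(n) count such strings. g(1) = 3, and each valid string of length n-1 extends in 2 ways (any symbol but the last), so g(n) = 2 g(n-1).
Total: g(10) = 3 x 2^9.

Final answer: 3 x 2^{9} = 1536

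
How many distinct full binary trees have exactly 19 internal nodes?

This is a standard Catalan-number count: the answer is C_n. Here n = 19.
C_n = C(2n,n)/(n+1), so C_{19} = C(38,19)/20 = 35345263800/20.

Final answer: C_{19} = 1767263190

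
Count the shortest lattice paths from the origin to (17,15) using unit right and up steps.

Each path has 17 right steps and 15 up steps in some order (32 steps total).
Choose which 15 of the 32 steps are up: C(32,15).

Final answer: C(32,15) = 565722720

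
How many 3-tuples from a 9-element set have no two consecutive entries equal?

Let g(n) count such strings. g(1) = 9, and each valid string of length n-1 extends in 8 ways (any symbol but the last), so g(n) = 8 g(n-1).
Total: g(3) = 9 x 8^2.

Final answer: 9 x 8^{2} = 576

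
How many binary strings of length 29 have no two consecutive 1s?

Let a(n) count valid strings. If the last bit is 0 the prefix is any valid string of length n-1; if it is 1 the string must end in 01 with a valid prefix of length n-2. So a(n) = a(n-1) + a(n-2), a(1)=2, a(2)=3.
Computing successive values: a(1)=2, a(2)=3, a(3)=5, a(4)=8, a(5)=13, a(6)=21, a(7)=34, a(8)=55, a(9)=89, a(10)=144, a(11)=233, a(12)=377, a(13)=610, a(14)=987, a(15)=1597, a(16)=2584, a(17)=4181, a(18)=6765, a(19)=10946, a(20)=17711, a(21)=28657, a(22)=46368, a(23)=75025, a(24)=121393, a(25)=196418, a(26)=317811, a(27)=514229, a(28)=832040, a(29)=1346269.

Final answer: 1346269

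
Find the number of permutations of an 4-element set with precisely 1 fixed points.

Choose which 1 elements are fixed: C(4,1) = 4.
Derange the remaining 3 using D(j) = (j-1)(D(j-1) + D(j-2)), D(0)=1, D(1)=0: D(2)=1, D(3)=2.
Total: 4 x 2.

Final answer: C(4,1) D(3) = 8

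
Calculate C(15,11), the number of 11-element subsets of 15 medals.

C(15,11) = 15!/(11! x 4!).

Final answer: \binom{15}{11} = 1365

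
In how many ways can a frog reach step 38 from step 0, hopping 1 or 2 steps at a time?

Let f(n) count the ways. The last step is size 1 or 2, so f(n) = f(n-1) + f(n-2) with f(1)=1, f(2)=2.
Building up term by term: f(1)=1, f(2)=2, f(3)=3, f(4)=5, f(5)=8, f(6)=13, f(7)=21, f(8)=34, f(9)=55, f(10)=89, f(11)=144, f(12)=233, f(13)=377, f(14)=610, f(15)=987, f(16)=1597, f(17)=2584, f(18)=4181, f(19)=6765, f(20)=10946, f(21)=17711, f(22)=28657, f(23)=46368, f(24)=75025, f(25)=121393, f(26)=196418, f(27)=317811, f(28)=514229, f(29)=832040, f(30)=1346269, f(31)=2178309, f(32)=3524578, f(33)=5702887, f(34)=9227465, f(35)=14930352, f(36)=24157817, f(37)=39088169, f(38)=63245986.

Final answer: 63245986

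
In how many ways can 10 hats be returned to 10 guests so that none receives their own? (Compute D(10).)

Use the recurrence D(n) = (n-1)(D(n-1) + D(n-2)) with D(0)=1, D(1)=0.
D(2) = 1 x (0 + 1) = 1
D(3) = 2 x (1 + 0) = 2
D(4) = 3 x (2 + 1) = 9
D(5) = 4 x (9 + 2) = 44
D(6) = 5 x (44 + 9) = 265
D(7) = 6 x (265 + 44) = 1854
D(8) = 7 x (1854 + 265) = 14833
D(9) = 8 x (14833 + 1854) = 133496
D(10) = 9 x (D(9) + D(8)) = 9 x (133496 + 14833)

Final answer: D(10) = 1334961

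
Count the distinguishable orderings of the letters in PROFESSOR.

Letters (E:1, F:1, O:2, P:1, R:2, S:2). Total letters: 9.
Permutations = 9!/(2! x 2! x 2!).

Final answer: 45360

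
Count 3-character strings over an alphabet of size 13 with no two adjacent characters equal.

Let g(n) count such strings. g(1) = 13, and each valid string of length n-1 extends in 12 ways (any symbol but the last), so g(n) = 12 g(n-1).
Total: g(3) = 13 x 12^2.

Final answer: 13 x 12^{2} = 1872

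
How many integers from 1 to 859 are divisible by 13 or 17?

Multiples of 13: 66. Multiples of 17: 50. Of both (lcm=221): 3.
By inclusion-exclusion: 66 + 50 - 3.

Final answer: 113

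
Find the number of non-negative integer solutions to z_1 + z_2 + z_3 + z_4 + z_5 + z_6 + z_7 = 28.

Stars and bars with 28 stars and 6 bars:
C(28+7-1, 7-1) = C(34,6).

Final answer: C(34,6) = 1344904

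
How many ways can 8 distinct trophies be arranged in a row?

The number of ways to arrange 8 distinct objects is 8!.

Final answer: 8! = 40320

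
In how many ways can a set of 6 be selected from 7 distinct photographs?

C(7,6) = 7!/(6! x (7-6)!).

Final answer: C(7,6) = 7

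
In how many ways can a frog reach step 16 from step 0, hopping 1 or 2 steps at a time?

Condition on the final move: it is a 1-step (f(n-1) ways to get there) or a 2-step (f(n-2) ways), so f(n) = f(n-1) + f(n-2), with f(1)=1, f(2)=2.
Computing successive values: f(1)=1, f(2)=2, f(3)=3, f(4)=5, f(5)=8, f(6)=13, f(7)=21, f(8)=34, f(9)=55, f(10)=89, f(11)=144, f(12)=233, f(13)=377, f(14)=610, f(15)=987, f(16)=1597.

Final answer: 1597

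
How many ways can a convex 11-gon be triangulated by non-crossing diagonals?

This is a standard Catalan-number count: the answer is C_n. Here n = 11 - 2 = 9.
C_n = C(2n,n) - C(2n,n+1), so C_{9} = C(18,9) - C(18,10) = 48620 - 43758.

Final answer: C_{9} = 4862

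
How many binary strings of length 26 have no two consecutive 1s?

Classify by the final bit: ...0 gives a(n-1) strings, ...01 gives a(n-2) strings. Thus a(n) = a(n-1) + a(n-2) with a(1)=2, a(2)=3.
Iterating the recurrence: a(1)=2, a(2)=3, a(3)=5, a(4)=8, a(5)=13, a(6)=21, a(7)=34, a(8)=55, a(9)=89, a(10)=144, a(11)=233, a(12)=377, a(13)=610, a(14)=987, a(15)=1597, a(16)=2584, a(17)=4181, a(18)=6765, a(19)=10946, a(20)=17711, a(21)=28657, a(22)=46368, a(23)=75025, a(24)=121393, a(25)=196418, a(26)=317811.

Final answer: 317811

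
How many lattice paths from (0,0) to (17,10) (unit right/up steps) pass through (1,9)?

Paths (0,0)->(1,9): C(10,9) = 10.
Paths (1,9)->(17,10): C(17,1) = 17.
By multiplication principle: 10 x 17.

Final answer: 170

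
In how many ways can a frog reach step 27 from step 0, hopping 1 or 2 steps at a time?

Let f(n) count the ways. The last step is size 1 or 2, so f(n) = f(n-1) + f(n-2) with f(1)=1, f(2)=2.
Iterating the recurrence: f(1)=1, f(2)=2, f(3)=3, f(4)=5, f(5)=8, f(6)=13, f(7)=21, f(8)=34, f(9)=55, f(10)=89, f(11)=144, f(12)=233, f(13)=377, f(14)=610, f(15)=987, f(16)=1597, f(17)=2584, f(18)=4181, f(19)=6765, f(20)=10946, f(21)=17711, f(22)=28657, f(23)=46368, f(24)=75025, f(25)=121393, f(26)=196418, f(27)=317811.

Final answer: 317811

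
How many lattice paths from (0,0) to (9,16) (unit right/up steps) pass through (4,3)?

Paths (0,0)->(4,3): C(7,3) = 35.
Paths (4,3)->(9,16): C(18,13) = 8568.
By multiplication principle: 35 x 8568.

Final answer: 299880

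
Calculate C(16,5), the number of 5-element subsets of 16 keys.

C(16,5) = 16!/(5! x (16-5)!).

Final answer: C(16,5) = 4368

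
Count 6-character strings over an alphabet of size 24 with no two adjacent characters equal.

Let g(n) count such strings. g(1) = 24, and each valid string of length n-1 extends in 23 ways (any symbol but the last), so g(n) = 23 g(n-1).
Total: g(6) = 24 x 23^5.

Final answer: 24 x 23^{5} = 154472232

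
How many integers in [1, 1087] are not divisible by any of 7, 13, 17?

|div by 7|=155, |div by 13|=83, |div by 17|=63.
|div by 7&13|=11, |div by 7&17|=9, |div by 13&17|=4, |div by all|=0.
By inclusion-exclusion, divisible by at least one: 155+83+63-11-9-4+0 = 277.
Not divisible by any: 1087 - 277.

Final answer: 810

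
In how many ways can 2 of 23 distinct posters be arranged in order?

P(23,2) = 23!/(23-2)! = 23!/21!.

Final answer: P(23,2) = 506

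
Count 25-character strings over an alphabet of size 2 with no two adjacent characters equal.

Let g(n) count such strings. g(1) = 2, and each valid string of length n-1 extends in 1 ways (any symbol but the last), so g(n) = 1 g(n-1).
Total: g(25) = 2 x 1^24.

Final answer: 2 x 1^{24} = 2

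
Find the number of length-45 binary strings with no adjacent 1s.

Let a(n) count valid strings. If the last bit is 0 the prefix is any valid string of length n-1; if it is 1 the string must end in 01 with a valid prefix of length n-2. So a(n) = a(n-1) + a(n-2), a(1)=2, a(2)=3.
Building up term by term: a(1)=2, a(2)=3, a(3)=5, a(4)=8, a(5)=13, a(6)=21, a(7)=34, a(8)=55, a(9)=89, a(10)=144, a(11)=233, a(12)=377, a(13)=610, a(14)=987, a(15)=1597, a(16)=2584, a(17)=4181, a(18)=6765, a(19)=10946, a(20)=17711, a(21)=28657, a(22)=46368, a(23)=75025, a(24)=121393, a(25)=196418, a(26)=317811, a(27)=514229, a(28)=832040, a(29)=1346269, a(30)=2178309, a(31)=3524578, a(32)=5702887, a(33)=9227465, a(34)=14930352, a(35)=24157817, a(36)=39088169, a(37)=63245986, a(38)=102334155, a(39)=165580141, a(40)=267914296, a(41)=433494437, a(42)=701408733, a(43)=1134903170, a(44)=1836311903, a(45)=2971215073.

Final answer: 2971215073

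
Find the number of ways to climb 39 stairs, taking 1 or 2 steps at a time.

Let f(n) be the number of climbs. Removing the last move (1 or 2 steps) gives f(n) = f(n-1) + f(n-2); base cases f(1)=1, f(2)=2.
Computing successive values: f(1)=1, f(2)=2, f(3)=3, f(4)=5, f(5)=8, f(6)=13, f(7)=21, f(8)=34, f(9)=55, f(10)=89, f(11)=144, f(12)=233, f(13)=377, f(14)=610, f(15)=987, f(16)=1597, f(17)=2584, f(18)=4181, f(19)=6765, f(20)=10946, f(21)=17711, f(22)=28657, f(23)=46368, f(24)=75025, f(25)=121393, f(26)=196418, f(27)=317811, f(28)=514229, f(29)=832040, f(30)=1346269, f(31)=2178309, f(32)=3524578, f(33)=5702887, f(34)=9227465, f(35)=14930352, f(36)=24157817, f(37)=39088169, f(38)=63245986, f(39)=102334155.

Final answer: 102334155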